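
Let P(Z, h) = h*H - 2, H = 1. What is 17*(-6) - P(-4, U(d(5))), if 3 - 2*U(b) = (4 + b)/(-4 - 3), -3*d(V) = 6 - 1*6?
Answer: -1425/14 ≈ -101.79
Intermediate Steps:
d(V) = 0 (d(V) = -(6 - 1*6)/3 = -(6 - 6)/3 = -⅓*0 = 0)
U(b) = 25/14 + b/14 (U(b) = 3/2 - (4 + b)/(2*(-4 - 3)) = 3/2 - (4 + b)/(2*(-7)) = 3/2 - (4 + b)*(-1)/(2*7) = 3/2 - (-4/7 - b/7)/2 = 3/2 + (2/7 + b/14) = 25/14 + b/14)
P(Z, h) = -2 + h (P(Z, h) = h*1 - 2 = h - 2 = -2 + h)
17*(-6) - P(-4, U(d(5))) = 17*(-6) - (-2 + (25/14 + (1/14)*0)) = -102 - (-2 + (25/14 + 0)) = -102 - (-2 + 25/14) = -102 - 1*(-3/14) = -102 + 3/14 = -1425/14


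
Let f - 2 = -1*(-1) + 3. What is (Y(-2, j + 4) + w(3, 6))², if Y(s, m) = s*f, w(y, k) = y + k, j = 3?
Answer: 9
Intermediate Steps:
f = 6 (f = 2 + (-1*(-1) + 3) = 2 + (1 + 3) = 2 + 4 = 6)
w(y, k) = k + y
Y(s, m) = 6*s (Y(s, m) = s*6 = 6*s)
(Y(-2, j + 4) + w(3, 6))² = (6*(-2) + (6 + 3))² = (-12 + 9)² = (-3)² = 9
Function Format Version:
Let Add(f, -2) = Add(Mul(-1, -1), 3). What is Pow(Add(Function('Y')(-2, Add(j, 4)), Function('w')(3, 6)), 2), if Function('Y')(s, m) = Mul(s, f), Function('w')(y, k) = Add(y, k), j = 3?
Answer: 9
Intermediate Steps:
f = 6 (f = Add(2, Add(Mul(-1, -1), 3)) = Add(2, Add(1, 3)) = Add(2, 4) = 6)
Function('w')(y, k) = Add(k, y)
Function('Y')(s, m) = Mul(6, s) (Function('Y')(s, m) = Mul(s, 6) = Mul(6, s))
Pow(Add(Function('Y')(-2, Add(j, 4)), Function('w')(3, 6)), 2) = Pow(Add(Mul(6, -2), Add(6, 3)), 2) = Pow(Add(-12, 9), 2) = Pow(-3, 2) = 9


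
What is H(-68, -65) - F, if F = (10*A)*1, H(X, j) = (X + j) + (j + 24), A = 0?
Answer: -174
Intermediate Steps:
H(X, j) = 24 + X + 2*j (H(X, j) = (X + j) + (24 + j) = 24 + X + 2*j)
F = 0 (F = (10*0)*1 = 0*1 = 0)
H(-68, -65) - F = (24 - 68 + 2*(-65)) - 1*0 = (24 - 68 - 130) + 0 = -174 + 0 = -174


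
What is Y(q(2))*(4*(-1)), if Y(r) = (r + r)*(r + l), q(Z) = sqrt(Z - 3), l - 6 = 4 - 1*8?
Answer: 8 - 16*I ≈ 8.0 - 16.0*I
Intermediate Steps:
l = 2 (l = 6 + (4 - 1*8) = 6 + (4 - 8) = 6 - 4 = 2)
q(Z) = sqrt(-3 + Z)
Y(r) = 2*r*(2 + r) (Y(r) = (r + r)*(r + 2) = (2*r)*(2 + r) = 2*r*(2 + r))
Y(q(2))*(4*(-1)) = (2*sqrt(-3 + 2)*(2 + sqrt(-3 + 2)))*(4*(-1)) = (2*sqrt(-1)*(2 + sqrt(-1)))*(-4) = (2*I*(2 + I))*(-4) = -8*I*(2 + I)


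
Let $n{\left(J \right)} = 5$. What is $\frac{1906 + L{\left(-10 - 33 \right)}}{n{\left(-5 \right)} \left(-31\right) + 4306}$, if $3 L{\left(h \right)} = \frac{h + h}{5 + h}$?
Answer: $\frac{108685}{236607} \approx 0.45935$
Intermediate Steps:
$L{\left(h \right)} = \frac{2 h}{3 \left(5 + h\right)}$ ($L{\left(h \right)} = \frac{\left(h + h\right) \frac{1}{5 + h}}{3} = \frac{2 h \frac{1}{5 + h}}{3} = \frac{2 h}{3 \left(5 + h\right)}$)
$\frac{1906 + L{\left(-10 - 33 \right)}}{n{\left(-5 \right)} \left(-31\right) + 4306} = \frac{1906 + \frac{2 \left(-10 - 33\right)}{3 \left(5 - 43\right)}}{5 \left(-31\right) + 4306} = \frac{1906 + \frac{2}{3} \left(-43\right) \frac{1}{5 - 43}}{-155 + 4306} = \frac{1906 + \frac{2}{3} \left(-43\right) \frac{1}{-38}}{4151} = \left(1906 + \frac{2}{3} \left(-43\right) \left(- \frac{1}{38}\right)\right) \frac{1}{4151} = \left(1906 + \frac{43}{57}\right) \frac{1}{4151} = \frac{108685}{57} \cdot \frac{1}{4151} = \frac{108685}{236607}$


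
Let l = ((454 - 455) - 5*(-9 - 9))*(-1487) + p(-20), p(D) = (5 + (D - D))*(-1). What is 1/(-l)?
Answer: 1/132348 ≈ 7.5558e-6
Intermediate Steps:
p(D) = -5 (p(D) = (5 + 0)*(-1) = 5*(-1) = -5)
l = -132348 (l = ((454 - 455) - 5*(-9 - 9))*(-1487) - 5 = (-1 - 5*(-18))*(-1487) - 5 = (-1 + 90)*(-1487) - 5 = 89*(-1487) - 5 = -132343 - 5 = -132348)
1/(-l) = 1/(-1*(-132348)) = 1/132348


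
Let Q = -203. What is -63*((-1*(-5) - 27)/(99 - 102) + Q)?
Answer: 12327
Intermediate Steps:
-63*((-1*(-5) - 27)/(99 - 102) + Q) = -63*((-1*(-5) - 27)/(99 - 102) - 203) = -63*((5 - 27)/(-3) - 203) = -63*(-22*(-1/3) - 203) = -63*(22/3 - 203) = -63*(-587/3) = 12327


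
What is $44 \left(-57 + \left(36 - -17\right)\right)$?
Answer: $-176$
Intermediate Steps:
$44 \left(-57 + \left(36 - -17\right)\right) = 44 \left(-57 + \left(36 + 17\right)\right) = 44 \left(-57 + 53\right) = 44 \left(-4\right) = -176$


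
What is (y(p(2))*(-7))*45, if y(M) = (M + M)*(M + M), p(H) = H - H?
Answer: 0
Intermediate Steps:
p(H) = 0
y(M) = 4*M² (y(M) = (2*M)*(2*M) = 4*M²)
(y(p(2))*(-7))*45 = ((4*0²)*(-7))*45 = ((4*0)*(-7))*45 = (0*(-7))*45 = 0*45 = 0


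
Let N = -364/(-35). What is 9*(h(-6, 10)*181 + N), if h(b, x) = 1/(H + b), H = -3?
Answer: -437/5 ≈ -87.400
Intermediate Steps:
N = 52/5 (N = -364*(-1/35) = 52/5 ≈ 10.400)
h(b, x) = 1/(-3 + b)
9*(h(-6, 10)*181 + N) = 9*(181/(-3 - 6) + 52/5) = 9*(181/(-9) + 52/5) = 9*(-⅑*181 + 52/5) = 9*(-181/9 + 52/5) = 9*(-437/45) = -437/5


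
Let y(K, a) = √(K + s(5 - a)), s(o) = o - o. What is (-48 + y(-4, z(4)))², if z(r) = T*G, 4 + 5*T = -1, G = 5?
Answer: 2300 - 192*I ≈ 2300.0 - 192.0*I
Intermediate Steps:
T = -1 (T = -⅘ + (⅕)*(-1) = -⅘ - ⅕ = -1)
s(o) = 0
z(r) = -5 (z(r) = -1*5 = -5)
y(K, a) = √K (y(K, a) = √(K + 0) = √K)
(-48 + y(-4, z(4)))² = (-48 + √(-4))² = (-48 + 2*I)²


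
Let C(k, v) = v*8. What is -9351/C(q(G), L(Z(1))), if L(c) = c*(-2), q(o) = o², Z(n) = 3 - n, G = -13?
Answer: 9351/32 ≈ 292.22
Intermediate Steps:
L(c) = -2*c
C(k, v) = 8*v
-9351/C(q(G), L(Z(1))) = -9351*(-1/(16*(3 - 1*1))) = -9351*(-1/(16*(3 - 1))) = -9351/(8*(-2*2)) = -9351/(8*(-4)) = -9351/(-32) = -9351*(-1/32) = 9351/32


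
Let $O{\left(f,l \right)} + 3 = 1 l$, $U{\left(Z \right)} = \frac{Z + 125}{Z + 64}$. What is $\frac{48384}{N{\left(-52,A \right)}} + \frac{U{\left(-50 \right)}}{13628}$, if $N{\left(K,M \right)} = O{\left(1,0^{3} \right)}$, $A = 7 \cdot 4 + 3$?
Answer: $- \frac{3077093301}{190792} \approx -16128.0$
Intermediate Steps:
$U{\left(Z \right)} = \frac{125 + Z}{64 + Z}$
$O{\left(f,l \right)} = -3 + l$ ($O{\left(f,l \right)} = -3 + 1 l = -3 + l$)
$A = 31$ ($A = 28 + 3 = 31$)
$N{\left(K,M \right)} = -3$ ($N{\left(K,M \right)} = -3 + 0^{3} = -3 + 0 = -3$)
$\frac{48384}{N{\left(-52,A \right)}} + \frac{U{\left(-50 \right)}}{13628} = \frac{48384}{-3} + \frac{\frac{1}{64 - 50} \left(125 - 50\right)}{13628} = 48384 \left(- \frac{1}{3}\right) + \frac{1}{14} \cdot 75 \cdot \frac{1}{13628} = -16128 + \frac{1}{14} \cdot 75 \cdot \frac{1}{13628} = -16128 + \frac{75}{14} \cdot \frac{1}{13628} = -16128 + \frac{75}{190792} = - \frac{3077093301}{190792}$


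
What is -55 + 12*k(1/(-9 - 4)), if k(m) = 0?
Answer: -55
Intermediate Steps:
-55 + 12*k(1/(-9 - 4)) = -55 + 12*0 = -55 + 0 = -55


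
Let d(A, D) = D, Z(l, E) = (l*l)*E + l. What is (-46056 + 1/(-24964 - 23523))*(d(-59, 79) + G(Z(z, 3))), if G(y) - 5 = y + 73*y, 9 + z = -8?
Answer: -140650658322632/48487 ≈ -2.9008e+9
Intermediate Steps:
z = -17 (z = -9 - 8 = -17)
Z(l, E) = l + E*l² (Z(l, E) = l²*E + l = E*l² + l = l + E*l²)
G(y) = 5 + 74*y (G(y) = 5 + (y + 73*y) = 5 + 74*y)
(-46056 + 1/(-24964 - 23523))*(d(-59, 79) + G(Z(z, 3))) = (-46056 + 1/(-24964 - 23523))*(79 + (5 + 74*(-17*(1 + 3*(-17))))) = (-46056 + 1/(-48487))*(79 + (5 + 74*(-17*(1 - 51)))) = (-46056 - 1/48487)*(79 + (5 + 74*(-17*(-50)))) = -2233117273*(79 + (5 + 74*850))/48487 = -2233117273*(79 + (5 + 62900))/48487 = -2233117273*(79 + 62905)/48487 = -2233117273/48487*62984 = -140650658322632/48487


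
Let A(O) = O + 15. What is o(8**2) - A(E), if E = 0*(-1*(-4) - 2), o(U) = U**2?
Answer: 4081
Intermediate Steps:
E = 0 (E = 0*(4 - 2) = 0*2 = 0)
A(O) = 15 + O
o(8**2) - A(E) = (8**2)**2 - (15 + 0) = 64**2 - 1*15 = 4096 - 15 = 4081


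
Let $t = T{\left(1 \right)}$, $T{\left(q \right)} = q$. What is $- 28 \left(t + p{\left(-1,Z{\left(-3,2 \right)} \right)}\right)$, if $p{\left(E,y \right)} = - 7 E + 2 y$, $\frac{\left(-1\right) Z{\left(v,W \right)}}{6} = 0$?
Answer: $-224$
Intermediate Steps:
$Z{\left(v,W \right)} = 0$ ($Z{\left(v,W \right)} = \left(-6\right) 0 = 0$)
$t = 1$
$- 28 \left(t + p{\left(-1,Z{\left(-3,2 \right)} \right)}\right) = - 28 \left(1 + \left(\left(-7\right) \left(-1\right) + 2 \cdot 0\right)\right) = - 28 \left(1 + \left(7 + 0\right)\right) = - 28 \left(1 + 7\right) = \left(-28\right) 8 = -224$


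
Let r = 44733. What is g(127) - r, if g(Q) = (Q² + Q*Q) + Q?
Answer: -12348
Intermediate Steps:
g(Q) = Q + 2*Q² (g(Q) = (Q² + Q²) + Q = 2*Q² + Q = Q + 2*Q²)
g(127) - r = 127*(1 + 2*127) - 1*44733 = 127*(1 + 254) - 44733 = 127*255 - 44733 = 32385 - 44733 = -12348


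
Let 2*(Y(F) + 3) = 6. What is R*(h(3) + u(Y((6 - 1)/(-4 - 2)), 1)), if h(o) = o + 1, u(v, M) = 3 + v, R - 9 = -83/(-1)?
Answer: 644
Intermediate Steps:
Y(F) = 0 (Y(F) = -3 + (½)*6 = -3 + 3 = 0)
R = 92 (R = 9 - 83/(-1) = 9 - 83*(-1) = 9 + 83 = 92)
h(o) = 1 + o
R*(h(3) + u(Y((6 - 1)/(-4 - 2)), 1)) = 92*((1 + 3) + (3 + 0)) = 92*(4 + 3) = 92*7 = 644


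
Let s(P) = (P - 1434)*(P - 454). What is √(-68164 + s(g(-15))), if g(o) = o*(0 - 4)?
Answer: 2*√118298 ≈ 687.89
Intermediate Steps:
g(o) = -4*o (g(o) = o*(-4) = -4*o)
s(P) = (-1434 + P)*(-454 + P)
√(-68164 + s(g(-15))) = √(-68164 + (651036 + (-4*(-15))² - (-7552)*(-15))) = √(-68164 + (651036 + 60² - 1888*60)) = √(-68164 + (651036 + 3600 - 113280)) = √(-68164 + 541356) = √473192 = 2*√118298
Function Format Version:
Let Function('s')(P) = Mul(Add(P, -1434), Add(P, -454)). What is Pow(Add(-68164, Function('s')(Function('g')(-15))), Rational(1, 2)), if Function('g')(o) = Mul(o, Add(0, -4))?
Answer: Mul(2, Pow(118298, Rational(1, 2))) ≈ 687.89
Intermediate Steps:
Function('g')(o) = Mul(-4, o) (Function('g')(o) = Mul(o, -4) = Mul(-4, o))
Function('s')(P) = Mul(Add(-1434, P), Add(-454, P))
Pow(Add(-68164, Function('s')(Function('g')(-15))), Rational(1, 2)) = Pow(Add(-68164, Add(651036, Pow(Mul(-4, -15), 2), Mul(-1888, Mul(-4, -15)))), Rational(1, 2)) = Pow(Add(-68164, Add(651036, Pow(60, 2), Mul(-1888, 60))), Rational(1, 2)) = Pow(Add(-68164, Add(651036, 3600, -113280)), Rational(1, 2)) = Pow(Add(-68164, 541356), Rational(1, 2)) = Pow(473192, Rational(1, 2)) = Mul(2, Pow(118298, Rational(1, 2)))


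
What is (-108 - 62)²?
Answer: 28900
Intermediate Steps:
(-108 - 62)² = (-170)² = 28900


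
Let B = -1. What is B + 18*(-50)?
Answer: -901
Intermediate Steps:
B + 18*(-50) = -1 + 18*(-50) = -1 - 900 = -901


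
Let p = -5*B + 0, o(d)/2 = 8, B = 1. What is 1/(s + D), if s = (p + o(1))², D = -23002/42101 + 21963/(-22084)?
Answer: 929758484/111068136133 ≈ 0.0083711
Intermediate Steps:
o(d) = 16 (o(d) = 2*8 = 16)
p = -5 (p = -5*1 + 0 = -5 + 0 = -5)
D = -1432640431/929758484 (D = -23002*1/42101 + 21963*(-1/22084) = -23002/42101 - 21963/22084 = -1432640431/929758484 ≈ -1.5409)
s = 121 (s = (-5 + 16)² = 11² = 121)
1/(s + D) = 1/(121 - 1432640431/929758484) = 1/(111068136133/929758484) = 929758484/111068136133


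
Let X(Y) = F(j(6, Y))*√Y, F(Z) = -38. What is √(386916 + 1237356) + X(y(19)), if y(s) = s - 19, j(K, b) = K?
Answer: 4*√101517 ≈ 1274.5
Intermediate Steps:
y(s) = -19 + s
X(Y) = -38*√Y
√(386916 + 1237356) + X(y(19)) = √(386916 + 1237356) - 38*√(-19 + 19) = √1624272 - 38*√0 = 4*√101517 - 38*0 = 4*√101517 + 0 = 4*√101517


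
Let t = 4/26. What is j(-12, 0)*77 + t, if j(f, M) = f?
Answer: -12010/13 ≈ -923.85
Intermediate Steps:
t = 2/13 (t = 4*(1/26) = 2/13 ≈ 0.15385)
j(-12, 0)*77 + t = -12*77 + 2/13 = -924 + 2/13 = -12010/13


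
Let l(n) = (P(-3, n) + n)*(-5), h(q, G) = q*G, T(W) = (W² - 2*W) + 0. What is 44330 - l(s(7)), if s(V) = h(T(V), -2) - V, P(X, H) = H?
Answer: 43560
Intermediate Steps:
T(W) = W² - 2*W
h(q, G) = G*q
s(V) = -V - 2*V*(-2 + V) (s(V) = -2*V*(-2 + V) - V = -V - 2*V*(-2 + V))
l(n) = -10*n (l(n) = (n + n)*(-5) = (2*n)*(-5) = -10*n)
44330 - l(s(7)) = 44330 - (-10)*7*(3 - 2*7) = 44330 - (-10)*7*(3 - 14) = 44330 - (-10)*7*(-11) = 44330 - (-10)*(-77) = 44330 - 1*770 = 44330 - 770 = 43560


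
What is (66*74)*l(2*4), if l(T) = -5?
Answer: -24420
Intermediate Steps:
(66*74)*l(2*4) = (66*74)*(-5) = 4884*(-5) = -24420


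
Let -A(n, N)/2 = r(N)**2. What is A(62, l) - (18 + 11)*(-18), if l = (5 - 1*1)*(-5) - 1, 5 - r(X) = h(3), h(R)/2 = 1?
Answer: 504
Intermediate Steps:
h(R) = 2 (h(R) = 2*1 = 2)
r(X) = 3 (r(X) = 5 - 1*2 = 5 - 2 = 3)
l = -21 (l = (5 - 1)*(-5) - 1 = 4*(-5) - 1 = -20 - 1 = -21)
A(n, N) = -18 (A(n, N) = -2*3**2 = -2*9 = -18)
A(62, l) - (18 + 11)*(-18) = -18 - (18 + 11)*(-18) = -18 - 29*(-18) = -18 - 1*(-522) = -18 + 522 = 504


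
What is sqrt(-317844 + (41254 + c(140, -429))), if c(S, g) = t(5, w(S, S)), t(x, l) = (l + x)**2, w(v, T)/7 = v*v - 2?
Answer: sqrt(18821093891) ≈ 1.3719e+5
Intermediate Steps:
w(v, T) = -14 + 7*v**2 (w(v, T) = 7*(v*v - 2) = 7*(v**2 - 2) = 7*(-2 + v**2) = -14 + 7*v**2)
c(S, g) = (-9 + 7*S**2)**2 (c(S, g) = ((-14 + 7*S**2) + 5)**2 = (-9 + 7*S**2)**2)
sqrt(-317844 + (41254 + c(140, -429))) = sqrt(-317844 + (41254 + (-9 + 7*140**2)**2)) = sqrt(-317844 + (41254 + (-9 + 7*19600)**2)) = sqrt(-317844 + (41254 + (-9 + 137200)**2)) = sqrt(-317844 + (41254 + 137191**2)) = sqrt(-317844 + (41254 + 18821370481)) = sqrt(-317844 + 18821411735) = sqrt(18821093891)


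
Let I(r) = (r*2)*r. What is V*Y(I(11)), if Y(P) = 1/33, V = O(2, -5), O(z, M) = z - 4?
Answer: -2/33 ≈ -0.060606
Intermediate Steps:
O(z, M) = -4 + z
V = -2 (V = -4 + 2 = -2)
I(r) = 2*r² (I(r) = (2*r)*r = 2*r²)
Y(P) = 1/33
V*Y(I(11)) = -2*1/33 = -2/33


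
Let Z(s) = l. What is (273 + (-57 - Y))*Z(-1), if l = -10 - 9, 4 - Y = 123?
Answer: -6365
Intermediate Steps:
Y = -119 (Y = 4 - 1*123 = 4 - 123 = -119)
l = -19
Z(s) = -19
(273 + (-57 - Y))*Z(-1) = (273 + (-57 - 1*(-119)))*(-19) = (273 + (-57 + 119))*(-19) = (273 + 62)*(-19) = 335*(-19) = -6365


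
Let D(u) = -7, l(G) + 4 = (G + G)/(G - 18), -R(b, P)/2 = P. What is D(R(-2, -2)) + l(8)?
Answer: -63/5 ≈ -12.600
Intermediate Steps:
R(b, P) = -2*P
l(G) = -4 + 2*G/(-18 + G) (l(G) = -4 + (G + G)/(G - 18) = -4 + (2*G)/(-18 + G) = -4 + 2*G/(-18 + G))
D(R(-2, -2)) + l(8) = -7 + 2*(36 - 1*8)/(-18 + 8) = -7 + 2*(36 - 8)/(-10) = -7 + 2*(-⅒)*28 = -7 - 28/5 = -63/5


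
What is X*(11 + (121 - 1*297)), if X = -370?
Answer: 61050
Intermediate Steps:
X*(11 + (121 - 1*297)) = -370*(11 + (121 - 1*297)) = -370*(11 + (121 - 297)) = -370*(11 - 176) = -370*(-165) = 61050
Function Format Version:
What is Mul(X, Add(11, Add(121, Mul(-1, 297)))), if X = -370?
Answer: 61050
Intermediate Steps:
Mul(X, Add(11, Add(121, Mul(-1, 297)))) = Mul(-370, Add(11, Add(121, Mul(-1, 297)))) = Mul(-370, Add(11, Add(121, -297))) = Mul(-370, Add(11, -176)) = Mul(-370, -165) = 61050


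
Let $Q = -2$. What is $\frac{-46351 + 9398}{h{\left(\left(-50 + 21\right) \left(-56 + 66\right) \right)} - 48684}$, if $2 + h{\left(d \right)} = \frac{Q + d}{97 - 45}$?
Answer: $\frac{480389}{632991} \approx 0.75892$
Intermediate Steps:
$h{\left(d \right)} = - \frac{53}{26} + \frac{d}{52}$ ($h{\left(d \right)} = -2 + \frac{-2 + d}{97 - 45} = -2 + \frac{-2 + d}{52} = -2 + \left(-2 + d\right) \frac{1}{52} = -2 + \left(- \frac{1}{26} + \frac{d}{52}\right) = - \frac{53}{26} + \frac{d}{52}$)
$\frac{-46351 + 9398}{h{\left(\left(-50 + 21\right) \left(-56 + 66\right) \right)} - 48684} = \frac{-46351 + 9398}{\left(- \frac{53}{26} + \frac{\left(-50 + 21\right) \left(-56 + 66\right)}{52}\right) - 48684} = - \frac{36953}{\left(- \frac{53}{26} + \frac{\left(-29\right) 10}{52}\right) - 48684} = - \frac{36953}{\left(- \frac{53}{26} + \frac{1}{52} \left(-290\right)\right) - 48684} = - \frac{36953}{\left(- \frac{53}{26} - \frac{145}{26}\right) - 48684} = - \frac{36953}{- \frac{99}{13} - 48684} = - \frac{36953}{- \frac{632991}{13}} = \left(-36953\right) \left(- \frac{13}{632991}\right) = \frac{480389}{632991}$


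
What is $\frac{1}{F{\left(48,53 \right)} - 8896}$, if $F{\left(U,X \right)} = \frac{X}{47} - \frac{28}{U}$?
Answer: $- \frac{564}{5017037} \approx -0.00011242$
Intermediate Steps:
$F{\left(U,X \right)} = - \frac{28}{U} + \frac{X}{47}$ ($F{\left(U,X \right)} = X \frac{1}{47} - \frac{28}{U} = \frac{X}{47} - \frac{28}{U} = - \frac{28}{U} + \frac{X}{47}$)
$\frac{1}{F{\left(48,53 \right)} - 8896} = \frac{1}{\left(- \frac{28}{48} + \frac{1}{47} \cdot 53\right) - 8896} = \frac{1}{\left(\left(-28\right) \frac{1}{48} + \frac{53}{47}\right) - 8896} = \frac{1}{\left(- \frac{7}{12} + \frac{53}{47}\right) - 8896} = \frac{1}{\frac{307}{564} - 8896} = \frac{1}{- \frac{5017037}{564}} = - \frac{564}{5017037}$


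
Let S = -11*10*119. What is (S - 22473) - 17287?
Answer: -52850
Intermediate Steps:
S = -13090 (S = -110*119 = -13090)
(S - 22473) - 17287 = (-13090 - 22473) - 17287 = -35563 - 17287 = -52850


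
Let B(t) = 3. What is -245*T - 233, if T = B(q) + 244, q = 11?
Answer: -60748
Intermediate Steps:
T = 247 (T = 3 + 244 = 247)
-245*T - 233 = -245*247 - 233 = -60515 - 233 = -60748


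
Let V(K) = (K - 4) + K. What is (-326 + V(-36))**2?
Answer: 161604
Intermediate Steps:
V(K) = -4 + 2*K (V(K) = (-4 + K) + K = -4 + 2*K)
(-326 + V(-36))**2 = (-326 + (-4 + 2*(-36)))**2 = (-326 + (-4 - 72))**2 = (-326 - 76)**2 = (-402)**2 = 161604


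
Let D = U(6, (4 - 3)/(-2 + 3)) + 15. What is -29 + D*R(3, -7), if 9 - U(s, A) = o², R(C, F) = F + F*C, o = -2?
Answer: -589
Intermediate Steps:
R(C, F) = F + C*F
U(s, A) = 5 (U(s, A) = 9 - 1*(-2)² = 9 - 1*4 = 9 - 4 = 5)
D = 20 (D = 5 + 15 = 20)
-29 + D*R(3, -7) = -29 + 20*(-7*(1 + 3)) = -29 + 20*(-7*4) = -29 + 20*(-28) = -29 - 560 = -589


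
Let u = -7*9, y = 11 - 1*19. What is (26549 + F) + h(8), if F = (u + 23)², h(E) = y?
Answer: 28141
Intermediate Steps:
y = -8 (y = 11 - 19 = -8)
u = -63
h(E) = -8
F = 1600 (F = (-63 + 23)² = (-40)² = 1600)
(26549 + F) + h(8) = (26549 + 1600) - 8 = 28149 - 8 = 28141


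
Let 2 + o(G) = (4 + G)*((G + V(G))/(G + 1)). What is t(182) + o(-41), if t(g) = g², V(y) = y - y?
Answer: 1323363/40 ≈ 33084.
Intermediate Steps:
V(y) = 0
o(G) = -2 + G*(4 + G)/(1 + G) (o(G) = -2 + (4 + G)*((G + 0)/(G + 1)) = -2 + (4 + G)*(G/(1 + G)) = -2 + G*(4 + G)/(1 + G))
t(182) + o(-41) = 182² + (-2 + (-41)² + 2*(-41))/(1 - 41) = 33124 + (-2 + 1681 - 82)/(-40) = 33124 - 1/40*1597 = 33124 - 1597/40 = 1323363/40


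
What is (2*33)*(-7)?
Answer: -462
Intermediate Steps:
(2*33)*(-7) = 66*(-7) = -462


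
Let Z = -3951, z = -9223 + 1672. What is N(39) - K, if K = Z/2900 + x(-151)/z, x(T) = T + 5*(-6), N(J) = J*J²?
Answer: 1298990839201/21897900 ≈ 59320.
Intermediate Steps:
z = -7551
N(J) = J³
x(T) = -30 + T (x(T) = T - 30 = -30 + T)
K = -29309101/21897900 (K = -3951/2900 + (-30 - 151)/(-7551) = -3951*1/2900 - 181*(-1/7551) = -3951/2900 + 181/7551 = -29309101/21897900 ≈ -1.3384)
N(39) - K = 39³ - 1*(-29309101/21897900) = 59319 + 29309101/21897900 = 1298990839201/21897900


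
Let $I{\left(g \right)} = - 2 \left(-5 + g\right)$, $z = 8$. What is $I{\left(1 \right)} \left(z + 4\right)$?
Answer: $96$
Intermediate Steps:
$I{\left(g \right)} = 10 - 2 g$
$I{\left(1 \right)} \left(z + 4\right) = \left(10 - 2\right) \left(8 + 4\right) = \left(10 - 2\right) 12 = 8 \cdot 12 = 96$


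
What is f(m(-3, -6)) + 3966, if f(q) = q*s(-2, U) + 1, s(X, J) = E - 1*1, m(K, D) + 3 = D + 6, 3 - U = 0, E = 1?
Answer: 3967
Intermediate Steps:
U = 3 (U = 3 - 1*0 = 3 + 0 = 3)
m(K, D) = 3 + D (m(K, D) = -3 + (D + 6) = -3 + (6 + D) = 3 + D)
s(X, J) = 0 (s(X, J) = 1 - 1*1 = 1 - 1 = 0)
f(q) = 1 (f(q) = q*0 + 1 = 0 + 1 = 1)
f(m(-3, -6)) + 3966 = 1 + 3966 = 3967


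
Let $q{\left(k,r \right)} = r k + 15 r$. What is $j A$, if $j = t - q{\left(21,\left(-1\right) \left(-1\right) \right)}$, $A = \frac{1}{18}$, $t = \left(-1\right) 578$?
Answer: $- \frac{307}{9} \approx -34.111$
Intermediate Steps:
$q{\left(k,r \right)} = 15 r + k r$ ($q{\left(k,r \right)} = k r + 15 r = 15 r + k r$)
$t = -578$
$A = \frac{1}{18} \approx 0.055556$
$j = -614$ ($j = -578 - \left(-1\right) \left(-1\right) \left(15 + 21\right) = -578 - 1 \cdot 36 = -578 - 36 = -614$)
$j A = \left(-614\right) \frac{1}{18} = - \frac{307}{9}$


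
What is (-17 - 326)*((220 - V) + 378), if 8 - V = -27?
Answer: -193109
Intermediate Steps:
V = 35 (V = 8 - 1*(-27) = 8 + 27 = 35)
(-17 - 326)*((220 - V) + 378) = (-17 - 326)*((220 - 1*35) + 378) = -343*((220 - 35) + 378) = -343*(185 + 378) = -343*563 = -193109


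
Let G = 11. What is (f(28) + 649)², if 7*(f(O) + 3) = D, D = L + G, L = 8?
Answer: 20620681/49 ≈ 4.2083e+5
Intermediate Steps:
D = 19 (D = 8 + 11 = 19)
f(O) = -2/7 (f(O) = -3 + (⅐)*19 = -3 + 19/7 = -2/7)
(f(28) + 649)² = (-2/7 + 649)² = (4541/7)² = 20620681/49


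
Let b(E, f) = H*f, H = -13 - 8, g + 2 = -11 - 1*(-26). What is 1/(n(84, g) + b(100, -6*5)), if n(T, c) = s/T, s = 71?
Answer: 84/52991 ≈ 0.0015852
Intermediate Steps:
g = 13 (g = -2 + (-11 - 1*(-26)) = -2 + (-11 + 26) = -2 + 15 = 13)
H = -21
n(T, c) = 71/T
b(E, f) = -21*f
1/(n(84, g) + b(100, -6*5)) = 1/(71/84 - (-126)*5) = 1/(71*(1/84) - 21*(-30)) = 1/(71/84 + 630) = 1/(52991/84) = 84/52991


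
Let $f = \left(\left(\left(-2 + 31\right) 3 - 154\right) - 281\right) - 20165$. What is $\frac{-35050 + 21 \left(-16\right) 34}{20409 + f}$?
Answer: $\frac{23237}{52} \approx 446.87$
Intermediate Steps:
$f = -20513$ ($f = \left(\left(29 \cdot 3 - 154\right) - 281\right) - 20165 = \left(\left(87 - 154\right) - 281\right) - 20165 = \left(-67 - 281\right) - 20165 = -348 - 20165 = -20513$)
$\frac{-35050 + 21 \left(-16\right) 34}{20409 + f} = \frac{-35050 + 21 \left(-16\right) 34}{20409 - 20513} = \frac{-35050 - 11424}{-104} = \left(-35050 - 11424\right) \left(- \frac{1}{104}\right) = \left(-46474\right) \left(- \frac{1}{104}\right) = \frac{23237}{52}$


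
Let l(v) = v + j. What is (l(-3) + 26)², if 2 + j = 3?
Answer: 576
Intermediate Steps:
j = 1 (j = -2 + 3 = 1)
l(v) = 1 + v (l(v) = v + 1 = 1 + v)
(l(-3) + 26)² = ((1 - 3) + 26)² = (-2 + 26)² = 24² = 576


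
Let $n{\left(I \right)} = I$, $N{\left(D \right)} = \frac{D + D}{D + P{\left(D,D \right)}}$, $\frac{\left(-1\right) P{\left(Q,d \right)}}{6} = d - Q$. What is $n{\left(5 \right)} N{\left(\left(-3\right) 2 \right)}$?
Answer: $10$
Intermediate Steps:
$P{\left(Q,d \right)} = - 6 d + 6 Q$ ($P{\left(Q,d \right)} = - 6 \left(d - Q\right) = - 6 d + 6 Q$)
$N{\left(D \right)} = 2$ ($N{\left(D \right)} = \frac{D + D}{D + \left(- 6 D + 6 D\right)} = \frac{2 D}{D + 0} = \frac{2 D}{D} = 2$)
$n{\left(5 \right)} N{\left(\left(-3\right) 2 \right)} = 5 \cdot 2 = 10$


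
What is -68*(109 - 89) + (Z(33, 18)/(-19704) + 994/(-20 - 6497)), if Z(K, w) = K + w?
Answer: -8317087363/6114808 ≈ -1360.2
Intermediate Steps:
-68*(109 - 89) + (Z(33, 18)/(-19704) + 994/(-20 - 6497)) = -68*(109 - 89) + ((33 + 18)/(-19704) + 994/(-20 - 6497)) = -68*20 + (51*(-1/19704) + 994/(-6517)) = -1360 + (-17/6568 + 994*(-1/6517)) = -1360 + (-17/6568 - 142/931) = -1360 - 948483/6114808 = -8317087363/6114808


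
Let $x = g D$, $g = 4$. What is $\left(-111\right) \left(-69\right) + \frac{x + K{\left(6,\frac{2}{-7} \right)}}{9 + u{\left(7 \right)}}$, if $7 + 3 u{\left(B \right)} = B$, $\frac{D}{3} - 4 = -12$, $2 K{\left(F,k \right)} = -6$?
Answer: $7648$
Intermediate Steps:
$K{\left(F,k \right)} = -3$ ($K{\left(F,k \right)} = \frac{1}{2} \left(-6\right) = -3$)
$D = -24$ ($D = 12 + 3 \left(-12\right) = 12 - 36 = -24$)
$u{\left(B \right)} = - \frac{7}{3} + \frac{B}{3}$
$x = -96$ ($x = 4 \left(-24\right) = -96$)
$\left(-111\right) \left(-69\right) + \frac{x + K{\left(6,\frac{2}{-7} \right)}}{9 + u{\left(7 \right)}} = \left(-111\right) \left(-69\right) + \frac{-96 - 3}{9 + \left(- \frac{7}{3} + \frac{1}{3} \cdot 7\right)} = 7659 - \frac{99}{9 + \left(- \frac{7}{3} + \frac{7}{3}\right)} = 7659 - \frac{99}{9 + 0} = 7659 - \frac{99}{9} = 7659 - 11 = 7648$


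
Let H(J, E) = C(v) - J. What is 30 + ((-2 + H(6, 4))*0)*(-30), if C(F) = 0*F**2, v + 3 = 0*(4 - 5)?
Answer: 30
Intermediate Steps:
v = -3 (v = -3 + 0*(4 - 5) = -3 + 0*(-1) = -3 + 0 = -3)
C(F) = 0
H(J, E) = -J (H(J, E) = 0 - J = -J)
30 + ((-2 + H(6, 4))*0)*(-30) = 30 + ((-2 - 1*6)*0)*(-30) = 30 + ((-2 - 6)*0)*(-30) = 30 - 8*0*(-30) = 30 + 0*(-30) = 30 + 0 = 30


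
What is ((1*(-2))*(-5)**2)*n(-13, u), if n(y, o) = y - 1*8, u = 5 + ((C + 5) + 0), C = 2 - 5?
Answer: 1050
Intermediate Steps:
C = -3
u = 7 (u = 5 + ((-3 + 5) + 0) = 5 + (2 + 0) = 5 + 2 = 7)
n(y, o) = -8 + y (n(y, o) = y - 8 = -8 + y)
((1*(-2))*(-5)**2)*n(-13, u) = ((1*(-2))*(-5)**2)*(-8 - 13) = -2*25*(-21) = -50*(-21) = 1050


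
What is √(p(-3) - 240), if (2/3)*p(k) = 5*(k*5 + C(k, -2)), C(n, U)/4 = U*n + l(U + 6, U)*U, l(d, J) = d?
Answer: 5*I*√66/2 ≈ 20.31*I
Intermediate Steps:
C(n, U) = 4*U*n + 4*U*(6 + U) (C(n, U) = 4*(U*n + (U + 6)*U) = 4*(U*n + (6 + U)*U) = 4*(U*n + U*(6 + U)) = 4*U*n + 4*U*(6 + U))
p(k) = -240 - 45*k/2 (p(k) = 3*(5*(k*5 + 4*(-2)*(6 - 2 + k)))/2 = 3*(5*(5*k + 4*(-2)*(4 + k)))/2 = 3*(5*(5*k + (-32 - 8*k)))/2 = 3*(5*(-32 - 3*k))/2 = 3*(-160 - 15*k)/2 = -240 - 45*k/2)
√(p(-3) - 240) = √((-240 - 45/2*(-3)) - 240) = √((-240 + 135/2) - 240) = √(-345/2 - 240) = √(-825/2) = 5*I*√66/2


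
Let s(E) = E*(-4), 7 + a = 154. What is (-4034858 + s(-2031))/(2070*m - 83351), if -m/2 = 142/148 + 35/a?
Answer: 1042924106/22871999 ≈ 45.598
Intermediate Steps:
a = 147 (a = -7 + 154 = 147)
s(E) = -4*E
m = -1861/777 (m = -2*(142/148 + 35/147) = -2*(142*(1/148) + 35*(1/147)) = -2*(71/74 + 5/21) = -2*1861/1554 = -1861/777 ≈ -2.3951)
(-4034858 + s(-2031))/(2070*m - 83351) = (-4034858 - 4*(-2031))/(2070*(-1861/777) - 83351) = (-4034858 + 8124)/(-1284090/259 - 83351) = -4026734/(-22871999/259) = -4026734*(-259/22871999) = 1042924106/22871999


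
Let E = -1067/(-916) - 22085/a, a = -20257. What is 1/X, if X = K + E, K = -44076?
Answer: -18555412/817806495233 ≈ -2.2689e-5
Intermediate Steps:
E = 41844079/18555412 (E = -1067/(-916) - 22085/(-20257) = -1067*(-1/916) - 22085*(-1/20257) = 1067/916 + 22085/20257 = 41844079/18555412 ≈ 2.2551)
X = -817806495233/18555412 (X = -44076 + 41844079/18555412 = -817806495233/18555412 ≈ -44074.)
1/X = 1/(-817806495233/18555412) = -18555412/817806495233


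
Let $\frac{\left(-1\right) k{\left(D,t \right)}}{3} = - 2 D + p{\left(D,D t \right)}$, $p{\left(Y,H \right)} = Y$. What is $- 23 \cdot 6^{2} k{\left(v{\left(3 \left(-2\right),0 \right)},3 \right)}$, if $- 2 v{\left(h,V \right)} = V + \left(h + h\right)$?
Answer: $-14904$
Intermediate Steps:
$v{\left(h,V \right)} = - h - \frac{V}{2}$ ($v{\left(h,V \right)} = - \frac{V + \left(h + h\right)}{2} = - \frac{V + 2 h}{2} = - h - \frac{V}{2}$)
$k{\left(D,t \right)} = 3 D$ ($k{\left(D,t \right)} = - 3 \left(- 2 D + D\right) = - 3 \left(- D\right) = 3 D$)
$- 23 \cdot 6^{2} k{\left(v{\left(3 \left(-2\right),0 \right)},3 \right)} = - 23 \cdot 6^{2} \cdot 3 \left(- 3 \left(-2\right) - 0\right) = \left(-23\right) 36 \cdot 3 \left(\left(-1\right) \left(-6\right) + 0\right) = - 828 \cdot 3 \left(6 + 0\right) = - 828 \cdot 3 \cdot 6 = \left(-828\right) 18 = -14904$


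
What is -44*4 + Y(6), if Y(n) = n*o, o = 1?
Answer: -170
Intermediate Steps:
Y(n) = n (Y(n) = n*1 = n)
-44*4 + Y(6) = -44*4 + 6 = -176 + 6 = -170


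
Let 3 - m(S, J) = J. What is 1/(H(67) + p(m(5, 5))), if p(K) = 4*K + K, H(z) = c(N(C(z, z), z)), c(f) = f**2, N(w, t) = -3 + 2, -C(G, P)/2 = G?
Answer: -1/9 ≈ -0.11111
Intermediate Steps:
C(G, P) = -2*G
N(w, t) = -1
m(S, J) = 3 - J
H(z) = 1 (H(z) = (-1)**2 = 1)
p(K) = 5*K
1/(H(67) + p(m(5, 5))) = 1/(1 + 5*(3 - 1*5)) = 1/(1 + 5*(3 - 5)) = 1/(1 + 5*(-2)) = 1/(1 - 10) = 1/(-9) = -1/9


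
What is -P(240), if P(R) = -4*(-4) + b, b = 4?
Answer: -20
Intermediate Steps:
P(R) = 20 (P(R) = -4*(-4) + 4 = 16 + 4 = 20)
-P(240) = -1*20 = -20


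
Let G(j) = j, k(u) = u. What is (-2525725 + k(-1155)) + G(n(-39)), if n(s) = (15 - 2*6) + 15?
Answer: -2526862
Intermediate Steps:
n(s) = 18 (n(s) = (15 - 12) + 15 = 3 + 15 = 18)
(-2525725 + k(-1155)) + G(n(-39)) = (-2525725 - 1155) + 18 = -2526880 + 18 = -2526862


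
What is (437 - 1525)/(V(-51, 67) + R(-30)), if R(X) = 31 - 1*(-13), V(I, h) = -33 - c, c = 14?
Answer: 1088/3 ≈ 362.67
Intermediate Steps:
V(I, h) = -47 (V(I, h) = -33 - 1*14 = -33 - 14 = -47)
R(X) = 44 (R(X) = 31 + 13 = 44)
(437 - 1525)/(V(-51, 67) + R(-30)) = (437 - 1525)/(-47 + 44) = -1088/(-3) = -1088*(-⅓) = 1088/3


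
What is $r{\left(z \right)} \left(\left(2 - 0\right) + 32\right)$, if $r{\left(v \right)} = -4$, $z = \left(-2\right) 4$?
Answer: $-136$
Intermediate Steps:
$z = -8$
$r{\left(z \right)} \left(\left(2 - 0\right) + 32\right) = - 4 \left(\left(2 - 0\right) + 32\right) = - 4 \left(\left(2 + 0\right) + 32\right) = - 4 \left(2 + 32\right) = \left(-4\right) 34 = -136$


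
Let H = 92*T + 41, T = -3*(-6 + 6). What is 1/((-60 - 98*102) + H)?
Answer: -1/10015 ≈ -9.9850e-5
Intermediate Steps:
T = 0 (T = -3*0 = 0)
H = 41 (H = 92*0 + 41 = 0 + 41 = 41)
1/((-60 - 98*102) + H) = 1/((-60 - 98*102) + 41) = 1/((-60 - 9996) + 41) = 1/(-10056 + 41) = 1/(-10015) = -1/10015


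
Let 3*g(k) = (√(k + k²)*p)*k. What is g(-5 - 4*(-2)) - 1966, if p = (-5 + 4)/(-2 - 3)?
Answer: -1966 + 2*√3/5 ≈ -1965.3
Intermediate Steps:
p = ⅕ (p = -1/(-5) = -1*(-⅕) = ⅕ ≈ 0.20000)
g(k) = k*√(k + k²)/15 (g(k) = ((√(k + k²)*(⅕))*k)/3 = ((√(k + k²)/5)*k)/3 = (k*√(k + k²)/5)/3 = k*√(k + k²)/15)
g(-5 - 4*(-2)) - 1966 = (-5 - 4*(-2))*√((-5 - 4*(-2))*(1 + (-5 - 4*(-2))))/15 - 1966 = (-5 + 8)*√((-5 + 8)*(1 + (-5 + 8)))/15 - 1966 = (1/15)*3*√(3*(1 + 3)) - 1966 = (1/15)*3*√(3*4) - 1966 = (1/15)*3*√12 - 1966 = (1/15)*3*(2*√3) - 1966 = 2*√3/5 - 1966 = -1966 + 2*√3/5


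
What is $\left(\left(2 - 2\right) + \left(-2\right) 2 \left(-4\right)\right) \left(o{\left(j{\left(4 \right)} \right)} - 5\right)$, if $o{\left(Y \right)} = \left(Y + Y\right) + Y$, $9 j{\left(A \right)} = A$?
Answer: $- \frac{176}{3} \approx -58.667$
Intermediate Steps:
$j{\left(A \right)} = \frac{A}{9}$
$o{\left(Y \right)} = 3 Y$ ($o{\left(Y \right)} = 2 Y + Y = 3 Y$)
$\left(\left(2 - 2\right) + \left(-2\right) 2 \left(-4\right)\right) \left(o{\left(j{\left(4 \right)} \right)} - 5\right) = \left(\left(2 - 2\right) + \left(-2\right) 2 \left(-4\right)\right) \left(3 \cdot \frac{1}{9} \cdot 4 - 5\right) = \left(\left(2 - 2\right) - -16\right) \left(3 \cdot \frac{4}{9} - 5\right) = \left(0 + 16\right) \left(\frac{4}{3} - 5\right) = 16 \left(- \frac{11}{3}\right) = - \frac{176}{3}$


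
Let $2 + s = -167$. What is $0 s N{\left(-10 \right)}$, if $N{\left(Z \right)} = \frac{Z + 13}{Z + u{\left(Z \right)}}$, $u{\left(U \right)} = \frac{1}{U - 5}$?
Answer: $0$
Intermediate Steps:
$s = -169$ ($s = -2 - 167 = -169$)
$u{\left(U \right)} = \frac{1}{-5 + U}$
$N{\left(Z \right)} = \frac{13 + Z}{Z + \frac{1}{-5 + Z}}$ ($N{\left(Z \right)} = \frac{Z + 13}{Z + \frac{1}{-5 + Z}} = \frac{13 + Z}{Z + \frac{1}{-5 + Z}}$)
$0 s N{\left(-10 \right)} = 0 \left(-169\right) \frac{\left(-5 - 10\right) \left(13 - 10\right)}{1 - 10 \left(-5 - 10\right)} = 0 \frac{1}{1 - -150} \left(-15\right) 3 = 0 \frac{1}{1 + 150} \left(-15\right) 3 = 0 \cdot \frac{1}{151} \left(-15\right) 3 = 0 \left(- \frac{45}{151}\right) = 0$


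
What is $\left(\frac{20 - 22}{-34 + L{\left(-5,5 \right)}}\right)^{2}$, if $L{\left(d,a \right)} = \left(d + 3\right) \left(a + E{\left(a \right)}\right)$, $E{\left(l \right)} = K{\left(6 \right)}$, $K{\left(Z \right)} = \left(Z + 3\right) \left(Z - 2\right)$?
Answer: $\frac{1}{3364} \approx 0.00029727$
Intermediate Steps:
$K{\left(Z \right)} = \left(-2 + Z\right) \left(3 + Z\right)$ ($K{\left(Z \right)} = \left(3 + Z\right) \left(-2 + Z\right) = \left(-2 + Z\right) \left(3 + Z\right)$)
$E{\left(l \right)} = 36$ ($E{\left(l \right)} = -6 + 6 + 6^{2} = -6 + 6 + 36 = 36$)
$L{\left(d,a \right)} = \left(3 + d\right) \left(36 + a\right)$ ($L{\left(d,a \right)} = \left(d + 3\right) \left(a + 36\right) = \left(3 + d\right) \left(36 + a\right)$)
$\left(\frac{20 - 22}{-34 + L{\left(-5,5 \right)}}\right)^{2} = \left(\frac{20 - 22}{-34 + \left(108 + 3 \cdot 5 + 36 \left(-5\right) + 5 \left(-5\right)\right)}\right)^{2} = \left(- \frac{2}{-34 + \left(108 + 15 - 180 - 25\right)}\right)^{2} = \left(- \frac{2}{-34 - 82}\right)^{2} = \left(- \frac{2}{-116}\right)^{2} = \left(\left(-2\right) \left(- \frac{1}{116}\right)\right)^{2} = \left(\frac{1}{58}\right)^{2} = \frac{1}{3364}$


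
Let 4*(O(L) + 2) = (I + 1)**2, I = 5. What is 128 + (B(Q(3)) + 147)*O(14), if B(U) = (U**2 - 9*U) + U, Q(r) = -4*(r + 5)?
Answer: 10117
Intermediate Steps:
Q(r) = -20 - 4*r (Q(r) = -4*(5 + r) = -20 - 4*r)
B(U) = U**2 - 8*U
O(L) = 7 (O(L) = -2 + (5 + 1)**2/4 = -2 + (1/4)*6**2 = -2 + (1/4)*36 = -2 + 9 = 7)
128 + (B(Q(3)) + 147)*O(14) = 128 + ((-20 - 4*3)*(-8 + (-20 - 4*3)) + 147)*7 = 128 + ((-20 - 12)*(-8 + (-20 - 12)) + 147)*7 = 128 + (-32*(-8 - 32) + 147)*7 = 128 + (-32*(-40) + 147)*7 = 128 + (1280 + 147)*7 = 128 + 1427*7 = 128 + 9989 = 10117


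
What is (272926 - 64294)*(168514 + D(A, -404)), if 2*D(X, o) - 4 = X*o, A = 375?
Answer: 19353956112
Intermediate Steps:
D(X, o) = 2 + X*o/2 (D(X, o) = 2 + (X*o)/2 = 2 + X*o/2)
(272926 - 64294)*(168514 + D(A, -404)) = (272926 - 64294)*(168514 + (2 + (½)*375*(-404))) = 208632*(168514 + (2 - 75750)) = 208632*(168514 - 75748) = 208632*92766 = 19353956112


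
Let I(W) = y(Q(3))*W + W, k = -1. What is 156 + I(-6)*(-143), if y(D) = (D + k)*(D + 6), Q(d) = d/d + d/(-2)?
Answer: -12129/2 ≈ -6064.5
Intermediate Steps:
Q(d) = 1 - d/2 (Q(d) = 1 + d*(-½) = 1 - d/2)
y(D) = (-1 + D)*(6 + D) (y(D) = (D - 1)*(D + 6) = (-1 + D)*(6 + D))
I(W) = -29*W/4 (I(W) = (-6 + (1 - ½*3)² + 5*(1 - ½*3))*W + W = (-6 + (1 - 3/2)² + 5*(1 - 3/2))*W + W = (-6 + (-½)² + 5*(-½))*W + W = (-6 + ¼ - 5/2)*W + W = -33*W/4 + W = -29*W/4)
156 + I(-6)*(-143) = 156 - 29/4*(-6)*(-143) = 156 + (87/2)*(-143) = 156 - 12441/2 = -12129/2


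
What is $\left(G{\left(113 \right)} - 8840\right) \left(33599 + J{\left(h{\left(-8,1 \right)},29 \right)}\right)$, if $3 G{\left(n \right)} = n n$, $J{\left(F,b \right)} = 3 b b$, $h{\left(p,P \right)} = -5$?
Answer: $- \frac{496713622}{3} \approx -1.6557 \cdot 10^{8}$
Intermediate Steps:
$J{\left(F,b \right)} = 3 b^{2}$
$G{\left(n \right)} = \frac{n^{2}}{3}$ ($G{\left(n \right)} = \frac{n n}{3} = \frac{n^{2}}{3}$)
$\left(G{\left(113 \right)} - 8840\right) \left(33599 + J{\left(h{\left(-8,1 \right)},29 \right)}\right) = \left(\frac{113^{2}}{3} - 8840\right) \left(33599 + 3 \cdot 29^{2}\right) = \left(\frac{1}{3} \cdot 12769 - 8840\right) \left(33599 + 3 \cdot 841\right) = \left(\frac{12769}{3} - 8840\right) \left(33599 + 2523\right) = \left(- \frac{13751}{3}\right) 36122 = - \frac{496713622}{3}$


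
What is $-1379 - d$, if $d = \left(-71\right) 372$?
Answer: $25033$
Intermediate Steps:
$d = -26412$
$-1379 - d = -1379 - -26412 = -1379 + 26412 = 25033$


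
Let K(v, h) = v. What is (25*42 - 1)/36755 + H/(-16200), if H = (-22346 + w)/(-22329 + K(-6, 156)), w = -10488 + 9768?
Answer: 37870873217/1329895138500 ≈ 0.028477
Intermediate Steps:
w = -720
H = 23066/22335 (H = (-22346 - 720)/(-22329 - 6) = -23066/(-22335) = -23066*(-1/22335) = 23066/22335 ≈ 1.0327)
(25*42 - 1)/36755 + H/(-16200) = (25*42 - 1)/36755 + (23066/22335)/(-16200) = (1050 - 1)*(1/36755) + (23066/22335)*(-1/16200) = 1049*(1/36755) - 11533/180913500 = 1049/36755 - 11533/180913500 = 37870873217/1329895138500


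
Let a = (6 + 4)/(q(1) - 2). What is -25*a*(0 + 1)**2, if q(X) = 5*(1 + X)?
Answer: -125/4 ≈ -31.250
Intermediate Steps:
q(X) = 5 + 5*X
a = 5/4 (a = (6 + 4)/((5 + 5*1) - 2) = 10/((5 + 5) - 2) = 10/(10 - 2) = 10/8 = 10*(1/8) = 5/4 ≈ 1.2500)
-25*a*(0 + 1)**2 = -25*(5/4)*(0 + 1)**2 = -125*1**2/4 = -125/4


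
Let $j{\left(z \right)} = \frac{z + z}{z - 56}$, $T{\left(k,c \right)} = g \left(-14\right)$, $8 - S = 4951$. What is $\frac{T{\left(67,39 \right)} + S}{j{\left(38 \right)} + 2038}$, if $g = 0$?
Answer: $- \frac{44487}{18304} \approx -2.4305$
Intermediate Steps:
$S = -4943$ ($S = 8 - 4951 = -4943$)
$T{\left(k,c \right)} = 0$ ($T{\left(k,c \right)} = 0 \left(-14\right) = 0$)
$j{\left(z \right)} = \frac{2 z}{-56 + z}$
$\frac{T{\left(67,39 \right)} + S}{j{\left(38 \right)} + 2038} = \frac{0 - 4943}{2 \cdot 38 \frac{1}{-56 + 38} + 2038} = - \frac{4943}{2 \cdot 38 \frac{1}{-18} + 2038} = - \frac{4943}{2 \cdot 38 \left(- \frac{1}{18}\right) + 2038} = - \frac{4943}{- \frac{38}{9} + 2038} = - \frac{4943}{\frac{18304}{9}} = \left(-4943\right) \frac{9}{18304} = - \frac{44487}{18304}$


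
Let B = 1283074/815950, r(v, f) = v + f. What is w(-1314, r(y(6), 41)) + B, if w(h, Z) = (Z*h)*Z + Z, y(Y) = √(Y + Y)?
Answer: -907564632438/407975 - 215494*√3 ≈ -2.5978e+6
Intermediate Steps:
y(Y) = √2*√Y (y(Y) = √(2*Y) = √2*√Y)
r(v, f) = f + v
B = 641537/407975 (B = 1283074*(1/815950) = 641537/407975 ≈ 1.5725)
w(h, Z) = Z + h*Z² (w(h, Z) = h*Z² + Z = Z + h*Z²)
w(-1314, r(y(6), 41)) + B = (41 + √2*√6)*(1 + (41 + √2*√6)*(-1314)) + 641537/407975 = (41 + 2*√3)*(1 + (41 + 2*√3)*(-1314)) + 641537/407975 = (41 + 2*√3)*(1 + (-53874 - 2628*√3)) + 641537/407975 = (41 + 2*√3)*(-53873 - 2628*√3) + 641537/407975 = (-53873 - 2628*√3)*(41 + 2*√3) + 641537/407975 = 641537/407975 + (-53873 - 2628*√3)*(41 + 2*√3)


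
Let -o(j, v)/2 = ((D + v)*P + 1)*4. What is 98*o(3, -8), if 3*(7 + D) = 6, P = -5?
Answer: -51744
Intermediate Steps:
D = -5 (D = -7 + (1/3)*6 = -7 + 2 = -5)
o(j, v) = -208 + 40*v (o(j, v) = -2*((-5 + v)*(-5) + 1)*4 = -2*((25 - 5*v) + 1)*4 = -2*(26 - 5*v)*4 = -2*(104 - 20*v) = -208 + 40*v)
98*o(3, -8) = 98*(-208 + 40*(-8)) = 98*(-208 - 320) = 98*(-528) = -51744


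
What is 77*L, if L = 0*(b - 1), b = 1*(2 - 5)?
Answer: 0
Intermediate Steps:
b = -3 (b = 1*(-3) = -3)
L = 0 (L = 0*(-3 - 1) = 0*(-4) = 0)
77*L = 77*0 = 0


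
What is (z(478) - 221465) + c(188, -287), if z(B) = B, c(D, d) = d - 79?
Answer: -221353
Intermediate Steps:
c(D, d) = -79 + d
(z(478) - 221465) + c(188, -287) = (478 - 221465) + (-79 - 287) = -220987 - 366 = -221353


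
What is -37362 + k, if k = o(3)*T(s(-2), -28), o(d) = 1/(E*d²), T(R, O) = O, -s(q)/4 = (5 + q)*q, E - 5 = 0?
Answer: -1681318/45 ≈ -37363.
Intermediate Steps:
E = 5 (E = 5 + 0 = 5)
s(q) = -4*q*(5 + q) (s(q) = -4*(5 + q)*q = -4*q*(5 + q))
o(d) = 1/(5*d²)
k = -28/45 (k = ((⅕)/3²)*(-28) = ((⅕)*(⅑))*(-28) = (1/45)*(-28) = -28/45 ≈ -0.62222)
-37362 + k = -37362 - 28/45 = -1681318/45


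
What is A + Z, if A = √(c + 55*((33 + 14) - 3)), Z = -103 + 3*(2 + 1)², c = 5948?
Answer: -76 + 4*√523 ≈ 15.477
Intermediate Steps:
Z = -76 (Z = -103 + 3*3² = -103 + 3*9 = -103 + 27 = -76)
A = 4*√523 (A = √(5948 + 55*((33 + 14) - 3)) = √(5948 + 55*(47 - 3)) = √(5948 + 55*44) = √(5948 + 2420) = √8368 = 4*√523 ≈ 91.477)
A + Z = 4*√523 - 76 = -76 + 4*√523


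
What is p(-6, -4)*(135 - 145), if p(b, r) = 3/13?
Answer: -30/13 ≈ -2.3077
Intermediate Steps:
p(b, r) = 3/13 (p(b, r) = 3*(1/13) = 3/13)
p(-6, -4)*(135 - 145) = 3*(135 - 145)/13 = (3/13)*(-10) = -30/13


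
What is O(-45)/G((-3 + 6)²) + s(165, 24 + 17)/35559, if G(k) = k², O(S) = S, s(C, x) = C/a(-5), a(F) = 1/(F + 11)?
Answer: -695/1317 ≈ -0.52771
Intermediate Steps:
a(F) = 1/(11 + F)
s(C, x) = 6*C (s(C, x) = C/(1/(11 - 5)) = C/(1/6) = C/(⅙) = C*6 = 6*C)
O(-45)/G((-3 + 6)²) + s(165, 24 + 17)/35559 = -45/(-3 + 6)⁴ + (6*165)/35559 = -45/((3²)²) + 990*(1/35559) = -45/(9²) + 110/3951 = -45/81 + 110/3951 = -45*1/81 + 110/3951 = -5/9 + 110/3951 = -695/1317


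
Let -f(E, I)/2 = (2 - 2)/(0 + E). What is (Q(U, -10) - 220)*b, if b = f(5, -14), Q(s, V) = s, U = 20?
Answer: 0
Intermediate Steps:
f(E, I) = 0 (f(E, I) = -2*(2 - 2)/(0 + E) = -0/E = -2*0 = 0)
b = 0
(Q(U, -10) - 220)*b = (20 - 220)*0 = -200*0 = 0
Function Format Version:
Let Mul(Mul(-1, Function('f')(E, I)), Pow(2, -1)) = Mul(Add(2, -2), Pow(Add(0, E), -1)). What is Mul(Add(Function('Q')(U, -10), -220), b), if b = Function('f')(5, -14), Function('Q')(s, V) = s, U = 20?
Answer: 0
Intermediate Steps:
Function('f')(E, I) = 0 (Function('f')(E, I) = Mul(-2, Mul(Add(2, -2), Pow(Add(0, E), -1))) = Mul(-2, Mul(0, Pow(E, -1))) = Mul(-2, 0) = 0)
b = 0
Mul(Add(Function('Q')(U, -10), -220), b) = Mul(Add(20, -220), 0) = Mul(-200, 0) = 0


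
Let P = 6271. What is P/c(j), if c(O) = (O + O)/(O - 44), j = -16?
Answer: 94065/8 ≈ 11758.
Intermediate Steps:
c(O) = 2*O/(-44 + O) (c(O) = (2*O)/(-44 + O) = 2*O/(-44 + O))
P/c(j) = 6271/((2*(-16)/(-44 - 16))) = 6271/((2*(-16)/(-60))) = 6271/((2*(-16)*(-1/60))) = 6271/(8/15) = 6271*(15/8) = 94065/8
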